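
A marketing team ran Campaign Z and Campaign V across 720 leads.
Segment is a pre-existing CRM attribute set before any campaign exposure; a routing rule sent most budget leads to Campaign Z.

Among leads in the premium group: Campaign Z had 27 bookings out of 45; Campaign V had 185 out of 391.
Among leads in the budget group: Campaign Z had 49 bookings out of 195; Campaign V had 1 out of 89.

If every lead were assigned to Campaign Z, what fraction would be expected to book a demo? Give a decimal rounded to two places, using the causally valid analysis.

0.46

The imbalance in customer segment arose from how leads were allocated, not from anything the campaign did; and customer segment independently affects the outcome. The pooled gap is confounded — condition on customer segment.
Standardising Campaign Z to the population customer segment mix: 0.606·27/45 + 0.394·49/195 = 0.462.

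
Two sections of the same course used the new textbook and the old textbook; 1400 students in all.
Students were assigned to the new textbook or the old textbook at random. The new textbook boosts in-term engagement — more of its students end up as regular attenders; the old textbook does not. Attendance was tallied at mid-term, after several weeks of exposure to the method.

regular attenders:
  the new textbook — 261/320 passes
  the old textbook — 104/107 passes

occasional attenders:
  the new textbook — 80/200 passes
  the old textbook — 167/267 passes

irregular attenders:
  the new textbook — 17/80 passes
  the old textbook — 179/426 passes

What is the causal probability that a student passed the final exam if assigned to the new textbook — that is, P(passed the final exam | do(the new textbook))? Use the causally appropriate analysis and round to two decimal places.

0.60

Within every mid-term attendance level the old textbook has the higher rate, yet pooled the new textbook does — Simpson's reversal.
Because the teaching method influences mid-term attendance, mid-term attendance is a post-treatment mediator, not a confounder. Stratifying on it would bias the estimate; the causal effect is the crude pooled difference.
So P(outcome | do(the new textbook)) is just the pooled rate for the new textbook: 358/600 = 0.597.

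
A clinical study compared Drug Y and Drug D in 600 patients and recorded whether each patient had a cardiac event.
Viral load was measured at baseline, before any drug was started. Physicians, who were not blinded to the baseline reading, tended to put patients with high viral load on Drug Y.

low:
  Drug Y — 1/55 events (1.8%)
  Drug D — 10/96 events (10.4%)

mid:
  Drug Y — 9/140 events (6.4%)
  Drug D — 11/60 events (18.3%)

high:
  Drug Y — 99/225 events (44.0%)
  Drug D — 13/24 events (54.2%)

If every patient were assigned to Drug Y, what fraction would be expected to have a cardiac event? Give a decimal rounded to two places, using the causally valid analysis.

0.21

Viral load is set before the drug has any effect — it is not caused by the drug — and it independently drives the outcome. That makes it a confounder, so the causal comparison is within viral load levels.
Standardising Drug Y to the population viral load mix: 0.252·1/55 + 0.333·9/140 + 0.415·99/225 = 0.209.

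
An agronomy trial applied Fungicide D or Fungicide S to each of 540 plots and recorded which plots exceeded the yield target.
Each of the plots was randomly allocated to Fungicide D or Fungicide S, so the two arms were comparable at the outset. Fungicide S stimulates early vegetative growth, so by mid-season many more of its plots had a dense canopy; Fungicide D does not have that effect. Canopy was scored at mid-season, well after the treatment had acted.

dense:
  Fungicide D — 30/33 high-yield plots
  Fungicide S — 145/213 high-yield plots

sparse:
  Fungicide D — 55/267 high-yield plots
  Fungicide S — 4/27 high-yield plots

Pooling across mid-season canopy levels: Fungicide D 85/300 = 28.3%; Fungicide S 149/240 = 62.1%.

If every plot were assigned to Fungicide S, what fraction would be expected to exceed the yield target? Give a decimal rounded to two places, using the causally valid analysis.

The mid-season canopy-specific comparison favours Fungicide D throughout, but the pooled figures favour Fungicide S. The question is whether to condition on mid-season canopy.
Mid-season canopy is downstream of the fungicide. One should not condition on a consequence of treatment, so the overall rates are the right comparison.
So P(outcome | do(Fungicide S)) is just the pooled rate for Fungicide S: 149/240 = 0.621.

0.62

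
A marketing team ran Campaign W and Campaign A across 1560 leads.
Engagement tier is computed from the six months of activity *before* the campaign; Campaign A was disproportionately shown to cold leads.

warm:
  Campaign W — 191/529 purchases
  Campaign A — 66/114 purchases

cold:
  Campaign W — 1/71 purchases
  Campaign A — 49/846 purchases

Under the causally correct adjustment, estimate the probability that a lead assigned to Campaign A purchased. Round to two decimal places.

Nothing the campaign does changes engagement tier; the imbalance is an allocation artefact. With engagement tier also predicting the outcome, the pooled figure is confounded, and the within-stratum comparison is the causal one.
Standardising Campaign A to the population engagement tier mix: 0.412·66/114 + 0.588·49/846 = 0.273.

0.27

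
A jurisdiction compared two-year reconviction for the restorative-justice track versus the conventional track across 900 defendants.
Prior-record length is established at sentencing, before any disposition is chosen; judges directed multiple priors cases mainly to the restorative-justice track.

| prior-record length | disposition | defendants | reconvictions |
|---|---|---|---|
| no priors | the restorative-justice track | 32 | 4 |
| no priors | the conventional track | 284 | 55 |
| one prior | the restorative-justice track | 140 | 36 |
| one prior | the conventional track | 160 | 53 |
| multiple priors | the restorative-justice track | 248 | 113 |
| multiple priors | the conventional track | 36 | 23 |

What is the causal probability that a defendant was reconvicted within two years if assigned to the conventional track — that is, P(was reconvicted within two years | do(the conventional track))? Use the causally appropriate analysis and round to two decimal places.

0.38

Prior-record length satisfies the back-door criterion: it is not a descendant of the disposition, and it blocks the spurious path from disposition to outcome. Adjusting for it (i.e., using the within-prior-record length rates) gives the causal effect.
Standardising the conventional track to the population prior-record length mix: 0.351·55/284 + 0.333·53/160 + 0.316·23/36 = 0.380.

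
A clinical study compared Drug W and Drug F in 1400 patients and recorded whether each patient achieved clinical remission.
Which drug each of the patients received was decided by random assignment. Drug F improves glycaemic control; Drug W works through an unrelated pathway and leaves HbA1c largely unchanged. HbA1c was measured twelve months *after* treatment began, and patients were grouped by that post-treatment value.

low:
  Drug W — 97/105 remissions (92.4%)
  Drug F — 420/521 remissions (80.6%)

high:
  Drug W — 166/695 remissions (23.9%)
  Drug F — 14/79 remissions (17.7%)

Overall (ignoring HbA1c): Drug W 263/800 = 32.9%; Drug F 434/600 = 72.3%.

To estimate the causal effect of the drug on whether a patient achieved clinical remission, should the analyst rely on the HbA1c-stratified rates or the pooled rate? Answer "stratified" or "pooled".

Within every HbA1c level Drug W has the higher rate, yet pooled Drug F does — Simpson's reversal.
HbA1c lies on the pathway drug → HbA1c → outcome, so adjusting for it blocks the indirect effect. For the total causal effect of drug, use the unadjusted pooled rates.
Pooled: Drug W 32.9% vs Drug F 72.3%; Drug F is higher overall.

pooled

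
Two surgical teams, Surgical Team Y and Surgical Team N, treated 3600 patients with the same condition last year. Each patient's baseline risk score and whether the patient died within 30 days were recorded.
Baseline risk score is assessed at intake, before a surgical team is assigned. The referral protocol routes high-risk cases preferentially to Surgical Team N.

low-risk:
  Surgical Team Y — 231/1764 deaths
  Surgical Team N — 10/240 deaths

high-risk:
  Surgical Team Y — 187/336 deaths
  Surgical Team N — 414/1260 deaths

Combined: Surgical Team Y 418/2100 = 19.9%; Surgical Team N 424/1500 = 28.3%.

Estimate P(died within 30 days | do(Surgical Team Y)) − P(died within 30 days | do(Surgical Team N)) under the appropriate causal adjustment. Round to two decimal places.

Baseline risk score differs across surgical teams for reasons unrelated to any effect of the surgical team itself, and it separately predicts the outcome — a classic confounder. We must compare within baseline risk score levels.
Adjusting over the population distribution of baseline risk score: 0.557·(0.131−0.042) + 0.443·(0.557−0.329) = +0.151.

+0.15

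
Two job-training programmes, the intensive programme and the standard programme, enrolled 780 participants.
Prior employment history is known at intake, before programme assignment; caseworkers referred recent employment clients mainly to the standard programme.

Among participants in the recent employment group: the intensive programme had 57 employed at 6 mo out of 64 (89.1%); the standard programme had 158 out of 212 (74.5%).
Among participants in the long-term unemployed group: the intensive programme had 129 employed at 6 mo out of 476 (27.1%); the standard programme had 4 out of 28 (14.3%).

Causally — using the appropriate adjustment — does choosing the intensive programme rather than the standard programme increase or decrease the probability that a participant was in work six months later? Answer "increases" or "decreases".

The prior employment history-specific comparison favours the intensive programme throughout, but the pooled figures favour the standard programme. The question is whether to condition on prior employment history.
The imbalance in prior employment history arose from how participants were allocated, not from anything the programme did; and prior employment history independently affects the outcome. The pooled gap is confounded — condition on prior employment history.
Within each level — recent employment: 89.1% vs 74.5%; long-term unemployed: 27.1% vs 14.3% — the intensive programme is higher every time.

increases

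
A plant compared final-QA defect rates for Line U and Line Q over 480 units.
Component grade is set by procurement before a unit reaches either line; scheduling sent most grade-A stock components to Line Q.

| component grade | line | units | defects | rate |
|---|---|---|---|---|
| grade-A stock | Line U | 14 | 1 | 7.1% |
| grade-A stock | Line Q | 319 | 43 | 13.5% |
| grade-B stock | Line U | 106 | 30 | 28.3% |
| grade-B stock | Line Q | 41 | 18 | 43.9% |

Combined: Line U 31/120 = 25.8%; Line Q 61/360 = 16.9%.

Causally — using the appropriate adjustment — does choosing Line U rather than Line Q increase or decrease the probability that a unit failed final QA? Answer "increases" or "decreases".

Within every component grade level Line U has the lower rate, yet pooled Line Q does — Simpson's reversal.
Component grade differs across lines for reasons unrelated to any effect of the line itself, and it separately predicts the outcome — a classic confounder. We must compare within component grade levels.
Within each level — grade-A stock: 7.1% vs 13.5%; grade-B stock: 28.3% vs 43.9% — Line U is lower every time.

decreases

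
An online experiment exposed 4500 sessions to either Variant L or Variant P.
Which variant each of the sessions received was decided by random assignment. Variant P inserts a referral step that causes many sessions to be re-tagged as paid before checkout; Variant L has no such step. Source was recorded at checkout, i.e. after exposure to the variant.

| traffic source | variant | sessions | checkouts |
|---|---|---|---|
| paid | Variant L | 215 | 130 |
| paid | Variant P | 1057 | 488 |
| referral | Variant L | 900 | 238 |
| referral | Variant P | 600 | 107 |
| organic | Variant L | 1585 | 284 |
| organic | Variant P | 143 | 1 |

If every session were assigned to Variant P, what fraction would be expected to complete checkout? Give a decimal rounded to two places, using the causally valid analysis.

0.33

Variant L is higher inside every traffic source stratum but Variant P is higher in aggregate. Whether to stratify depends on how traffic source relates to the variant.
The distribution of traffic source is itself part of what the variant does — it is an intermediate outcome. Holding it fixed would remove that part of the effect; the total effect is the pooled difference.
So P(outcome | do(Variant P)) is just the pooled rate for Variant P: 596/1800 = 0.331.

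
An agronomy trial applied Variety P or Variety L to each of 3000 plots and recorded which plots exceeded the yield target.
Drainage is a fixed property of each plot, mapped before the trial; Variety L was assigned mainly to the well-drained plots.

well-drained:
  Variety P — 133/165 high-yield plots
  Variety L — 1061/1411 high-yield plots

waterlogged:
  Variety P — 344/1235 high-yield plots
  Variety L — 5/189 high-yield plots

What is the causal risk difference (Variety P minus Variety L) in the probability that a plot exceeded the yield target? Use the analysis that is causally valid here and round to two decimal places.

+0.15

The stratified and pooled comparisons disagree (Variety P wins within each field drainage; Variety L wins overall), so the answer turns on the causal role of field drainage.
Field drainage differs across varietys for reasons unrelated to any effect of the variety itself, and it separately predicts the outcome — a classic confounder. We must compare within field drainage levels.
Adjusting over the population distribution of field drainage: 0.525·(0.806−0.752) + 0.475·(0.279−0.026) = +0.148.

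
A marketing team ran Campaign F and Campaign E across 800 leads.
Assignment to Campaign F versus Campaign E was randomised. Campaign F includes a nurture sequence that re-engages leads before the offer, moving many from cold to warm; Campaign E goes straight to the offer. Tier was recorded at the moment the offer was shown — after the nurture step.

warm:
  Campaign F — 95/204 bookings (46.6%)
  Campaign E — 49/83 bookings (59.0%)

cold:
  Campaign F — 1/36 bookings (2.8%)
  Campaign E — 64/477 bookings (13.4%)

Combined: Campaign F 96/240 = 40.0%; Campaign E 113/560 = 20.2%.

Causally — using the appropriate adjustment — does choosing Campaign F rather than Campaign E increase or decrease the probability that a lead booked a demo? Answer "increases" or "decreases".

increases

Campaign E is higher inside every engagement tier stratum but Campaign F is higher in aggregate. Whether to stratify depends on how engagement tier relates to the campaign.
Engagement tier lies on the pathway campaign → engagement tier → outcome, so adjusting for it blocks the indirect effect. For the total causal effect of campaign, use the unadjusted pooled rates.
Pooled: Campaign F 40.0% vs Campaign E 20.2%; Campaign F is higher overall.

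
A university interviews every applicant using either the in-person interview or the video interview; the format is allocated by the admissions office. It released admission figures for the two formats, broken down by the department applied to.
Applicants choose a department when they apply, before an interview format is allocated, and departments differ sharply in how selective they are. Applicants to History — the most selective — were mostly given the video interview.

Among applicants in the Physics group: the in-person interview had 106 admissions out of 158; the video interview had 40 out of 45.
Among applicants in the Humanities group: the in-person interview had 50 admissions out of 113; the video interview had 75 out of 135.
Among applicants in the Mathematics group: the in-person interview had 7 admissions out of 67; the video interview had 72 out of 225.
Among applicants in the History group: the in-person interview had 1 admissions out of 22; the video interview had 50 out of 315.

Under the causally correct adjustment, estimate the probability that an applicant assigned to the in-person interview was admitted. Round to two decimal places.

The imbalance in department arose from how applicants were allocated, not from anything the interview format did; and department independently affects the outcome. The pooled gap is confounded — condition on department.
Standardising the in-person interview to the population department mix: 0.188·106/158 + 0.230·50/113 + 0.270·7/67 + 0.312·1/22 = 0.270.

0.27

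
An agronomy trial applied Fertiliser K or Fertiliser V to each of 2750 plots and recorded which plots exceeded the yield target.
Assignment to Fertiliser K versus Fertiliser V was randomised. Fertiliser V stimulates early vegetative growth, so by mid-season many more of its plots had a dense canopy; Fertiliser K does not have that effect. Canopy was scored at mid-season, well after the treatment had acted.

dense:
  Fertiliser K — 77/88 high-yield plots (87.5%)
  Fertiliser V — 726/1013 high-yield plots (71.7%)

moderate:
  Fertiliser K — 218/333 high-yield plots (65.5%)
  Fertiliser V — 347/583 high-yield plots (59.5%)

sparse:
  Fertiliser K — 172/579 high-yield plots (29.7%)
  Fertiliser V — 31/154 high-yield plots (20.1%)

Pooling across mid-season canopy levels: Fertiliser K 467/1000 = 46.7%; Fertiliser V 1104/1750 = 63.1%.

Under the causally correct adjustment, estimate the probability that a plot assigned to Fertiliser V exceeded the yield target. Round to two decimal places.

Mid-season canopy is recorded after the fertiliser and is itself shifted by it — it sits on the causal path from fertiliser to outcome. Conditioning on a mediator would strip out part of the effect we want; the pooled comparison gives the total causal effect.
So P(outcome | do(Fertiliser V)) is just the pooled rate for Fertiliser V: 1104/1750 = 0.631.

0.63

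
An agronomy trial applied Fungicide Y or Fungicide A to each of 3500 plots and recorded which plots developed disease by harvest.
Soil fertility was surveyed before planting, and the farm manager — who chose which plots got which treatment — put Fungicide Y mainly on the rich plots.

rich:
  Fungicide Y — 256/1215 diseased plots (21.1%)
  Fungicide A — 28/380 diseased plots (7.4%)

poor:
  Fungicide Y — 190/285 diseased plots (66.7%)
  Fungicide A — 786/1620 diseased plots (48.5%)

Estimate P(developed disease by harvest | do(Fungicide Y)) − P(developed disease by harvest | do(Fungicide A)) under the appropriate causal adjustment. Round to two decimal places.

+0.16

The stratified and pooled comparisons disagree (Fungicide A wins within each soil fertility; Fungicide Y wins overall), so the answer turns on the causal role of soil fertility.
Soil fertility is set before the fungicide has any effect — it is not caused by the fungicide — and it independently drives the outcome. That makes it a confounder, so the causal comparison is within soil fertility levels.
Adjusting over the population distribution of soil fertility: 0.456·(0.211−0.074) + 0.544·(0.667−0.485) = +0.161.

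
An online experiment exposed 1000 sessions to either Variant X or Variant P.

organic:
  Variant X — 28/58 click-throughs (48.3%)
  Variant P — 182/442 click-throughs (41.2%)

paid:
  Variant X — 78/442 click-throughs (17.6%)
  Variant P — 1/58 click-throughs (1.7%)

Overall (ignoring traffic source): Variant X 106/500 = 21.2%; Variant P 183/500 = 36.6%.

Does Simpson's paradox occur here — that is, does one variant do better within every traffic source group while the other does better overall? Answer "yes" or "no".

Within each traffic source level (organic 48.3% vs 41.2%; paid 17.6% vs 1.7%), Variant X has the higher rate every time. Pooled: 21.2% vs 36.6% — Variant P has the higher rate overall. The two comparisons disagree.

yes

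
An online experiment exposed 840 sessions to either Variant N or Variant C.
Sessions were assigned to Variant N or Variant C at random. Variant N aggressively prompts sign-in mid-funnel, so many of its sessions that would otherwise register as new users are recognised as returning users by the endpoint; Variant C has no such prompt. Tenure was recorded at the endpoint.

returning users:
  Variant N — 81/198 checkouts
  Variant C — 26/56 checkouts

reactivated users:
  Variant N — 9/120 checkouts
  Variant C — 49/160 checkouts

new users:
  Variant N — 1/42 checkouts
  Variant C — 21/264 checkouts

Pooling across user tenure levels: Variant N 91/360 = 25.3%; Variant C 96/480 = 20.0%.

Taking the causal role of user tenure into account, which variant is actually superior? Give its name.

Variant N

Within every user tenure level Variant C has the higher rate, yet pooled Variant N does — Simpson's reversal.
Because the variant influences user tenure, user tenure is a post-treatment mediator, not a confounder. Stratifying on it would bias the estimate; the causal effect is the crude pooled difference.
Pooled: Variant N 25.3% vs Variant C 20.0%; Variant N is higher overall.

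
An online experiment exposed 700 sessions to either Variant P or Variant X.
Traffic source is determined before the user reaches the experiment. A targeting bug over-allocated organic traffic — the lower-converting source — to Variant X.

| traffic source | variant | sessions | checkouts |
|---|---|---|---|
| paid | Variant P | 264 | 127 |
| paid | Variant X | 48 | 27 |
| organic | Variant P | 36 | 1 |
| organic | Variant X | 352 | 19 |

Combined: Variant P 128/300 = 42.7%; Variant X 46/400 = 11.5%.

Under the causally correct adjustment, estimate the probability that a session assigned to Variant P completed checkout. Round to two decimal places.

0.23

Traffic source differs across variants for reasons unrelated to any effect of the variant itself, and it separately predicts the outcome — a classic confounder. We must compare within traffic source levels.
Standardising Variant P to the population traffic source mix: 0.446·127/264 + 0.554·1/36 = 0.230.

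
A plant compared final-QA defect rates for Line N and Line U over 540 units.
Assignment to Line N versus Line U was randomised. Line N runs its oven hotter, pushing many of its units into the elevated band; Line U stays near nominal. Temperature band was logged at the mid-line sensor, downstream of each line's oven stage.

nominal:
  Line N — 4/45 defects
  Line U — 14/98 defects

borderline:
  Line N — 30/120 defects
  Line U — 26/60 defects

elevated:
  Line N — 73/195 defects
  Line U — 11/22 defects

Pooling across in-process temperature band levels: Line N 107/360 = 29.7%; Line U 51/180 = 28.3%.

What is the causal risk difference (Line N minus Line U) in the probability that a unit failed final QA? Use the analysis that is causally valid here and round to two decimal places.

The in-process temperature band-specific comparison favours Line N throughout, but the pooled figures favour Line U. The question is whether to condition on in-process temperature band.
In-process temperature band is downstream of the line. One should not condition on a consequence of treatment, so the overall rates are the right comparison.
The causal difference is the pooled difference: 0.297 − 0.283 = +0.014.

+0.01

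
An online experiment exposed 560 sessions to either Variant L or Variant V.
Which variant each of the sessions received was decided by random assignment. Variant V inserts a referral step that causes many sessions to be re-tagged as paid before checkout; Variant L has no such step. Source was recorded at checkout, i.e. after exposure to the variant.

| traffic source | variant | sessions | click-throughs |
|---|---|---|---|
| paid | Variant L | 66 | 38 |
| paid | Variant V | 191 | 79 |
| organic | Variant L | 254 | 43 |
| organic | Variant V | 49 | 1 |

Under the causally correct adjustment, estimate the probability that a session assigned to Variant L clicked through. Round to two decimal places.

The stratified and pooled comparisons disagree (Variant L wins within each traffic source; Variant V wins overall), so the answer turns on the causal role of traffic source.
Traffic source here is a post-treatment variable shaped by the variant; conditioning on it would introduce bias rather than remove it. The overall comparison is the causal one.
So P(outcome | do(Variant L)) is just the pooled rate for Variant L: 81/320 = 0.253.

0.25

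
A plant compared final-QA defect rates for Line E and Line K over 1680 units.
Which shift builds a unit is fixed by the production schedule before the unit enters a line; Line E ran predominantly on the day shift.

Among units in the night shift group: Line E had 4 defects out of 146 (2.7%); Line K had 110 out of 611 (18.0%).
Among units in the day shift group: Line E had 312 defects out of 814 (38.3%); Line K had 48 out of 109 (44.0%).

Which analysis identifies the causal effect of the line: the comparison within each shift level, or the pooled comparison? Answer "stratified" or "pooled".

Shift satisfies the back-door criterion: it is not a descendant of the line, and it blocks the spurious path from line to outcome. Adjusting for it (i.e., using the within-shift rates) gives the causal effect.
Within each level — night shift: 2.7% vs 18.0%; day shift: 38.3% vs 44.0% — Line E is lower every time.

stratified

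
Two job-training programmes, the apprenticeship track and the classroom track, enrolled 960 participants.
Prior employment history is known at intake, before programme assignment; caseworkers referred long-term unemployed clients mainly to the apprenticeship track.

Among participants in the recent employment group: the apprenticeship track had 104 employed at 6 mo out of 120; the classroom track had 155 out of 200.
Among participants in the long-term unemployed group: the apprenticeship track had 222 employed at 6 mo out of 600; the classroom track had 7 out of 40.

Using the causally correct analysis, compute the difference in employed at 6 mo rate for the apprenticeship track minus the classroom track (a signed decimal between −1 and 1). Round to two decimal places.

+0.16

the apprenticeship track is higher inside every prior employment history stratum but the classroom track is higher in aggregate. Whether to stratify depends on how prior employment history relates to the programme.
Prior employment history differs across programmes for reasons unrelated to any effect of the programme itself, and it separately predicts the outcome — a classic confounder. We must compare within prior employment history levels.
Adjusting over the population distribution of prior employment history: 0.333·(0.867−0.775) + 0.667·(0.370−0.175) = +0.161.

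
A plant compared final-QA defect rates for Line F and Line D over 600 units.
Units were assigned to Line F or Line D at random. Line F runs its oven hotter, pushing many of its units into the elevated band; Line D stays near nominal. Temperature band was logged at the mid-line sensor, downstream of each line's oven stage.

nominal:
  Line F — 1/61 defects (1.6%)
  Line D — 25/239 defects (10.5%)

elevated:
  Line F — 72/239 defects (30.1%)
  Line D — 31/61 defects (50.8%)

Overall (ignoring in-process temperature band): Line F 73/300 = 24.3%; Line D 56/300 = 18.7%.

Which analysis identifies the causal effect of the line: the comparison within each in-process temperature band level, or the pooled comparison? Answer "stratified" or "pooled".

pooled

Within every in-process temperature band level Line F has the lower rate, yet pooled Line D does — Simpson's reversal.
In-process temperature band lies on the pathway line → in-process temperature band → outcome, so adjusting for it blocks the indirect effect. For the total causal effect of line, use the unadjusted pooled rates.
Pooled: Line F 24.3% vs Line D 18.7%; Line D is lower overall.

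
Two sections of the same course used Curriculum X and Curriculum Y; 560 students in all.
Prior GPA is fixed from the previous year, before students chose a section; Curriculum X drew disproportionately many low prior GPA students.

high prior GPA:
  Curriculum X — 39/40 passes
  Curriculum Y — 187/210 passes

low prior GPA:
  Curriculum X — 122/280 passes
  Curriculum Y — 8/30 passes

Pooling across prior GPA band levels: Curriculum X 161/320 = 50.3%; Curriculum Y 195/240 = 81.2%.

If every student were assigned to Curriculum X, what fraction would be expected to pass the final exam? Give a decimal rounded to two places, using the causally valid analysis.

Prior GPA band differs across teaching methods for reasons unrelated to any effect of the teaching method itself, and it separately predicts the outcome — a classic confounder. We must compare within prior GPA band levels.
Standardising Curriculum X to the population prior GPA band mix: 0.446·39/40 + 0.554·122/280 = 0.676.

0.68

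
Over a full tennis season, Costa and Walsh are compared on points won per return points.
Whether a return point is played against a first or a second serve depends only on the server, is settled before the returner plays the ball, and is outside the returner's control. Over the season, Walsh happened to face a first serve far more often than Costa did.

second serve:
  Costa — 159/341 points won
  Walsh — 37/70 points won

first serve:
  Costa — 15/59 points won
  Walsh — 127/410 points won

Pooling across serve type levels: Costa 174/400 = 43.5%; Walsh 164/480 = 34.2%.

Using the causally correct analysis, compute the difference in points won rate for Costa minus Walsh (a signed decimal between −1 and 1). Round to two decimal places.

-0.06

Within every serve type level Walsh has the higher rate, yet pooled Costa does — Simpson's reversal.
Here serve type is a common cause — it drives both which player a case falls under and the outcome. The crude comparison mixes populations; the stratum-specific rates are the causally relevant ones.
Adjusting over the population distribution of serve type: 0.467·(0.466−0.529) + 0.533·(0.254−0.310) = -0.059.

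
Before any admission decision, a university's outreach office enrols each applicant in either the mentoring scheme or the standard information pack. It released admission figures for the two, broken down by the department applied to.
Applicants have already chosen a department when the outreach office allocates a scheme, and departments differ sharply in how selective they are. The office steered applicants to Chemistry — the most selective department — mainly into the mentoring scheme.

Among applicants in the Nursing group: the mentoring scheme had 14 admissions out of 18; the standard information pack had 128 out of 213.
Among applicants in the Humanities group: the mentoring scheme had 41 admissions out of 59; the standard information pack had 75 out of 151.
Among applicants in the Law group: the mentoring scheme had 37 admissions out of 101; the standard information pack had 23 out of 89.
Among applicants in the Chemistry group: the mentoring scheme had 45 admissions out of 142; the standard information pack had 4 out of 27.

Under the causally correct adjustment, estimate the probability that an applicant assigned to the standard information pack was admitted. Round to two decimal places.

Since department is a pre-existing factor (not a product of the outreach scheme) and it affects the outcome on its own, it is a confounder. The stratified rates, not the pooled rate, identify the causal effect.
Standardising the standard information pack to the population department mix: 0.289·128/213 + 0.263·75/151 + 0.237·23/89 + 0.211·4/27 = 0.397.

0.40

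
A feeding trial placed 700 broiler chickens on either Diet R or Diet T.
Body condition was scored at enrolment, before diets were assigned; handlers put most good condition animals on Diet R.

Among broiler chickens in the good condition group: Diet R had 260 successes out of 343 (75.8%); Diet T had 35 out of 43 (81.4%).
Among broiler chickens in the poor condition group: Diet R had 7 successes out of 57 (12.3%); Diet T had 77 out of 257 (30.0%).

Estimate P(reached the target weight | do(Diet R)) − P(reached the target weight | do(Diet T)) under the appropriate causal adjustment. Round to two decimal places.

Here starting body condition is a common cause — it drives both which diet a case falls under and the outcome. The crude comparison mixes populations; the stratum-specific rates are the causally relevant ones.
Adjusting over the population distribution of starting body condition: 0.551·(0.758−0.814) + 0.449·(0.123−0.300) = -0.110.

-0.11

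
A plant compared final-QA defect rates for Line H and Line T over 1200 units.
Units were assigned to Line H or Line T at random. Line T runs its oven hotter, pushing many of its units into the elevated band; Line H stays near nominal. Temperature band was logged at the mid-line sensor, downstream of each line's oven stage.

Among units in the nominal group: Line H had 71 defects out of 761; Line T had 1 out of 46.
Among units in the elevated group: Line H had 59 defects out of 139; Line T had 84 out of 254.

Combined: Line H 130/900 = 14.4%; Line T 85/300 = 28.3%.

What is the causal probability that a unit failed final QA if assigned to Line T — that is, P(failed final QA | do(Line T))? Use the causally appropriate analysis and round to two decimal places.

Line T is lower inside every in-process temperature band stratum but Line H is lower in aggregate. Whether to stratify depends on how in-process temperature band relates to the line.
In-process temperature band is recorded after the line and is itself shifted by it — it sits on the causal path from line to outcome. Conditioning on a mediator would strip out part of the effect we want; the pooled comparison gives the total causal effect.
So P(outcome | do(Line T)) is just the pooled rate for Line T: 85/300 = 0.283.

0.28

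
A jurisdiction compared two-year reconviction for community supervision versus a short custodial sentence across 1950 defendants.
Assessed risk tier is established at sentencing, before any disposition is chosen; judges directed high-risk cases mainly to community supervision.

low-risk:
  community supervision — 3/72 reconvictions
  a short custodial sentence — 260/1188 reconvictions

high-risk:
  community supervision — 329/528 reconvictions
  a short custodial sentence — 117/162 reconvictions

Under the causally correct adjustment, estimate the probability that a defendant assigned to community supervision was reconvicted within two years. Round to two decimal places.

0.25

The stratified and pooled comparisons disagree (community supervision wins within each assessed risk tier; a short custodial sentence wins overall), so the answer turns on the causal role of assessed risk tier.
The imbalance in assessed risk tier arose from how defendants were allocated, not from anything the disposition did; and assessed risk tier independently affects the outcome. The pooled gap is confounded — condition on assessed risk tier.
Standardising community supervision to the population assessed risk tier mix: 0.646·3/72 + 0.354·329/528 = 0.247.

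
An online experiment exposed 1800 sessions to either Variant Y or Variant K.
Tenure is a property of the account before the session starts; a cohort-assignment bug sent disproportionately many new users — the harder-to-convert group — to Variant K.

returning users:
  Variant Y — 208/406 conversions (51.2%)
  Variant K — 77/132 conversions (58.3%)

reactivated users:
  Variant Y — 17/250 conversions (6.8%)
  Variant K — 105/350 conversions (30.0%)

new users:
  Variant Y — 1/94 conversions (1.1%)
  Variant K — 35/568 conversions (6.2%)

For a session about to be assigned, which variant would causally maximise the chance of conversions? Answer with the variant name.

Within every user tenure level Variant K has the higher rate, yet pooled Variant Y does — Simpson's reversal.
Here user tenure is a common cause — it drives both which variant a case falls under and the outcome. The crude comparison mixes populations; the stratum-specific rates are the causally relevant ones.
Within each level — returning users: 51.2% vs 58.3%; reactivated users: 6.8% vs 30.0%; new users: 1.1% vs 6.2% — Variant K is higher every time.

Variant K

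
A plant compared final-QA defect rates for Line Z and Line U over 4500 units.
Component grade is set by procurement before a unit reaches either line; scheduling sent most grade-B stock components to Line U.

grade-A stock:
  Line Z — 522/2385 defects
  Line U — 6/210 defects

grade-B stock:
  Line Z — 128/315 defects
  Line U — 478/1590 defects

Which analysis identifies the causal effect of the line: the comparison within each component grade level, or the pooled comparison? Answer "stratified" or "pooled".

Here component grade is a common cause — it drives both which line a case falls under and the outcome. The crude comparison mixes populations; the stratum-specific rates are the causally relevant ones.
Within each level — grade-A stock: 21.9% vs 2.9%; grade-B stock: 40.6% vs 30.1% — Line U is lower every time.

stratified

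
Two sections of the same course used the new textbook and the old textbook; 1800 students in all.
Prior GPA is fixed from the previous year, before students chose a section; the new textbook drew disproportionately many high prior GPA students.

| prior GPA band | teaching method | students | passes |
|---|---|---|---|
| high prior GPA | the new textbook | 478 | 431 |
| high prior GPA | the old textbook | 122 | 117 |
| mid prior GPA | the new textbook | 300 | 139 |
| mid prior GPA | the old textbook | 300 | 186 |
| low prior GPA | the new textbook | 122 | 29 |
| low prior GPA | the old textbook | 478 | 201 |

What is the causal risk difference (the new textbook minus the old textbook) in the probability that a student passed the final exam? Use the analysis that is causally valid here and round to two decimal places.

Prior GPA band is set before the teaching method has any effect — it is not caused by the teaching method — and it independently drives the outcome. That makes it a confounder, so the causal comparison is within prior GPA band levels.
Adjusting over the population distribution of prior GPA band: 0.333·(0.902−0.959) + 0.333·(0.463−0.620) + 0.333·(0.238−0.421) = -0.132.

-0.13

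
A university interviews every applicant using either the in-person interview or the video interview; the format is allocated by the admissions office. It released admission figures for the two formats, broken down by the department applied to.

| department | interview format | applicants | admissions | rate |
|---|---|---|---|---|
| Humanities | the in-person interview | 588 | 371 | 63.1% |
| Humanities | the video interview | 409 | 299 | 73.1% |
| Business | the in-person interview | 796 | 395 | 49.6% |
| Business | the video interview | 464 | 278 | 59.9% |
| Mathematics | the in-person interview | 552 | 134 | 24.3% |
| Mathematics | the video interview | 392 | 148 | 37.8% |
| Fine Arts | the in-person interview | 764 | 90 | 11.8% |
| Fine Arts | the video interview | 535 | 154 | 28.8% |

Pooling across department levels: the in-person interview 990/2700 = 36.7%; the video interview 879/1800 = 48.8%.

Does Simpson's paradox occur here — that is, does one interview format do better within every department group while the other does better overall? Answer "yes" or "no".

Within each department level (Humanities 63.1% vs 73.1%; Business 49.6% vs 59.9%; Mathematics 24.3% vs 37.8%; Fine Arts 11.8% vs 28.8%), the video interview has the higher rate every time. Pooled: 36.7% vs 48.8% — the video interview has the higher rate overall. They agree.

no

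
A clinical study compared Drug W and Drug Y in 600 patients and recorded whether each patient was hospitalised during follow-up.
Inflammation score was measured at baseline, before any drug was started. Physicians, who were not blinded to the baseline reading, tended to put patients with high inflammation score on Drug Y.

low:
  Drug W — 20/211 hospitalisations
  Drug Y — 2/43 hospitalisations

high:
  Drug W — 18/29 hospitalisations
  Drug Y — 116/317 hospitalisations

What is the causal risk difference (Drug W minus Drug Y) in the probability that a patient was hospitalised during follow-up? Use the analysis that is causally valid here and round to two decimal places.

+0.17

Inflammation score is set before the drug has any effect — it is not caused by the drug — and it independently drives the outcome. That makes it a confounder, so the causal comparison is within inflammation score levels.
Adjusting over the population distribution of inflammation score: 0.423·(0.095−0.047) + 0.577·(0.621−0.366) = +0.167.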